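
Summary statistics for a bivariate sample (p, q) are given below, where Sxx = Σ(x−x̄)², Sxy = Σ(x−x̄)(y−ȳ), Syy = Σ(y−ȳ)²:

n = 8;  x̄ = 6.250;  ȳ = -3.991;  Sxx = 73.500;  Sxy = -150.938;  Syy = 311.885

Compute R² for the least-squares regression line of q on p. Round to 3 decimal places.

0.994

R² = Sxy²/(Sxx·Syy) = (-150.938)²/(73.5·311.885) = 0.993837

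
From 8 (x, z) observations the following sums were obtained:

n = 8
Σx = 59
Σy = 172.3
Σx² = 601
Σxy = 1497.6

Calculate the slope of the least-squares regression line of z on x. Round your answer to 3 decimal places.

1.368

Sxx = Σx² − (Σx)²/n = 601 − 435.125 = 165.875
Sxy = Σxy − (Σx)(Σy)/n = 1497.6 − 1270.7125 = 226.8875
b = Sxy/Sxx = 226.8875/165.875 = 1.367822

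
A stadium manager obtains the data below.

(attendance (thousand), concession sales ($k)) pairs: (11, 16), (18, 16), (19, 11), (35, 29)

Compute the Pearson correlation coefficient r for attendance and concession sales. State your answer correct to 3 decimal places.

0.828

n = 4, Σx = 83, Σy = 72, Σxy = 1688, Σx² = 2031, Σy² = 1474
Sxx = Σx² − (Σx)²/n = 2031 − 1722.25 = 308.75
Sxy = Σxy − (Σx)(Σy)/n = 1688 − 1494 = 194
Syy = Σy² − (Σy)²/n = 1474 − 1296 = 178
r = Sxy/√(Sxx·Syy) = 194/√(54957.5) = 194/234.430160 = 0.827539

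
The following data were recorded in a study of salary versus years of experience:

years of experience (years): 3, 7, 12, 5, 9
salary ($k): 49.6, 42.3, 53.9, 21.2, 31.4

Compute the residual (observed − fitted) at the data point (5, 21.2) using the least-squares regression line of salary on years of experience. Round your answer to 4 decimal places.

-16.1439

n = 5, Σx = 36, Σy = 198.4, Σxy = 1480.3, Σx² = 308
Sxx = Σx² − (Σx)²/n = 308 − 259.2 = 48.8
Sxy = Σxy − (Σx)(Σy)/n = 1480.3 − 1428.48 = 51.82
b = Sxy/Sxx = 51.82/48.8 = 1.061885
a = ȳ − b·x̄ = 39.68 − 1.061885·7.2 = 32.034426
ŷ(5) = 32.034426 + 1.061885·5 = 37.343852
residual = y − ŷ = 21.2 − 37.343852 = -16.143852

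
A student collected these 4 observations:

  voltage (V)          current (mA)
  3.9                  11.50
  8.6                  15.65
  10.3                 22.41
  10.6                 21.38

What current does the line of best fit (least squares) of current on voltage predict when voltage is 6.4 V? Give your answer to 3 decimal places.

14.712

n = 4, Σx = 33.4, Σy = 70.94, Σxy = 636.891, Σx² = 307.62
Sxx = Σx² − (Σx)²/n = 307.62 − 278.89 = 28.73
Sxy = Σxy − (Σx)(Σy)/n = 636.891 − 592.349 = 44.542
b = Sxy/Sxx = 44.542/28.73 = 1.550365
a = ȳ − b·x̄ = 17.735 − 1.550365·8.35 = 4.789448
ŷ(6.4) = a + b·6.4 = 4.789448 + 1.550365·6.4 = 14.711787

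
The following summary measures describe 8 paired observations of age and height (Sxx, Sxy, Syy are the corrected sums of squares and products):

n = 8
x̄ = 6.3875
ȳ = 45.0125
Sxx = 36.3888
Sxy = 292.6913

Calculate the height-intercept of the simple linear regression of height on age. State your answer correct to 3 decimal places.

-6.365

b = Sxy/Sxx = 292.6913/36.3888 = 8.043445
a = ȳ − b·x̄ = 45.0125 − 8.043445·6.3875 = -6.365003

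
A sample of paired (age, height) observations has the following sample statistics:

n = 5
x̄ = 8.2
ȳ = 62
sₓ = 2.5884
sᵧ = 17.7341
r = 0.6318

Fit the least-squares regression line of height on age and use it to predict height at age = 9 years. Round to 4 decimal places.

b = r · sᵧ/sₓ = 0.6318 · 17.7341/2.5884 = 4.328699
a = ȳ − b·x̄ = 62 − 4.328699·8.2 = 26.504669
ŷ(9) = a + b·9 = 26.504669 + 4.328699·9 = 65.462959

65.4630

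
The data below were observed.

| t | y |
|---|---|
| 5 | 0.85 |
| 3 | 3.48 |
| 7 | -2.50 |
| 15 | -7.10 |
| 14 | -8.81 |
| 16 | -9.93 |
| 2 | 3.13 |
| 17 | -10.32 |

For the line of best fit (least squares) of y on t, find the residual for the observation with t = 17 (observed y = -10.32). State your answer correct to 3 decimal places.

0.176

n = 8, Σx = 79, Σy = -31.2, Σxy = -560.71, Σx² = 1053
Sxx = Σx² − (Σx)²/n = 1053 − 780.125 = 272.875
Sxy = Σxy − (Σx)(Σy)/n = -560.71 − (-308.1) = -252.61
b = Sxy/Sxx = -252.61/272.875 = -0.925735
a = ȳ − b·x̄ = -3.9 − (-0.925735)·9.875 = 5.241635
ŷ(17) = 5.241635 + (-0.925735)·17 = -10.495863
residual = y − ŷ = -10.32 − (-10.495863) = 0.175863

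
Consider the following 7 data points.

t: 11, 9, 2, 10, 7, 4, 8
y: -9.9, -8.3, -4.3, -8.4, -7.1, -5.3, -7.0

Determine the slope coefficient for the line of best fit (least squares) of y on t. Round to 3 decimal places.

-0.577

n = 7, Σx = 51, Σy = -50.3, Σxy = -403.1, Σx² = 435
Sxx = Σx² − (Σx)²/n = 435 − 371.571429 = 63.428571
Sxy = Σxy − (Σx)(Σy)/n = -403.1 − (-366.471429) = -36.628571
b = Sxy/Sxx = -36.628571/63.428571 = -0.577477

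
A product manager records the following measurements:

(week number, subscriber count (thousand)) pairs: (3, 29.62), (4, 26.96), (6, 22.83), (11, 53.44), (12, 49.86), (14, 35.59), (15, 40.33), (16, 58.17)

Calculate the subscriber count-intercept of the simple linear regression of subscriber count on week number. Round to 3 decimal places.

n = 8, Σx = 81, Σy = 316.8, Σxy = 3553.77, Σx² = 1003
Sxx = Σx² − (Σx)²/n = 1003 − 820.125 = 182.875
Sxy = Σxy − (Σx)(Σy)/n = 3553.77 − 3207.6 = 346.17
b = Sxy/Sxx = 346.17/182.875 = 1.892932
a = ȳ − b·x̄ = 39.6 − 1.892932·10.125 = 20.434060

20.434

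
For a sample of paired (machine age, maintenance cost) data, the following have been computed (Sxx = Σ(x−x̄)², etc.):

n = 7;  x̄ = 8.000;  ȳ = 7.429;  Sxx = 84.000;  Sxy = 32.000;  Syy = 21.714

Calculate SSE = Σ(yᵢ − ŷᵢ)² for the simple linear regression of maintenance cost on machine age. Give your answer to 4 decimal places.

9.5235

b = Sxy/Sxx = 32/84 = 0.380952
SSE = Syy − b·Sxy = 21.714 − 0.380952·32 = 9.523524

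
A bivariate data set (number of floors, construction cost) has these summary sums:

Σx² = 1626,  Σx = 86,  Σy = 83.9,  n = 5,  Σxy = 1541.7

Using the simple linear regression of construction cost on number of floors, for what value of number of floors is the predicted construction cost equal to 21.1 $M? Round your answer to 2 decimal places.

23.63

Sxx = Σx² − (Σx)²/n = 1626 − 1479.2 = 146.8
Sxy = Σxy − (Σx)(Σy)/n = 1541.7 − 1443.08 = 98.62
b = Sxy/Sxx = 98.62/146.8 = 0.671798
a = ȳ − b·x̄ = 16.78 − 0.671798·17.2 = 5.225068
Set a + b·x = 21.1: x = (21.1 − 5.225068) / 0.671798 = 23.630501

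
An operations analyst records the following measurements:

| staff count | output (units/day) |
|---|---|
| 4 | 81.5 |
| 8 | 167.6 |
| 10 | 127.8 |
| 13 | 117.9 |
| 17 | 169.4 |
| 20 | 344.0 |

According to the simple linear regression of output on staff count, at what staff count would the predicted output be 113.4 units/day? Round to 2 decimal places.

7.56

n = 6, Σx = 72, Σy = 1008.2, Σxy = 14237.3, Σx² = 1038
Sxx = Σx² − (Σx)²/n = 1038 − 864 = 174
Sxy = Σxy − (Σx)(Σy)/n = 14237.3 − 12098.4 = 2138.9
b = Sxy/Sxx = 2138.9/174 = 12.292529
a = ȳ − b·x̄ = 168.033333 − 12.292529·12 = 20.522989
Set a + b·x = 113.4: x = (113.4 − 20.522989) / 12.292529 = 7.555566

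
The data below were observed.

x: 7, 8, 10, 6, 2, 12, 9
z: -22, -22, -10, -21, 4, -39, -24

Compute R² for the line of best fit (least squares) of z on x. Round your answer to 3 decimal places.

0.606

n = 7, Σx = 54, Σy = -134, Σxy = -1232, Σx² = 478, Σy² = 3622
Sxx = Σx² − (Σx)²/n = 478 − 416.571429 = 61.428571
Sxy = Σxy − (Σx)(Σy)/n = -1232 − (-1033.714286) = -198.285714
Syy = Σy² − (Σy)²/n = 3622 − 2565.142857 = 1056.857143
R² = Sxy²/(Sxx·Syy) = (-198.285714)²/(61.428571·1056.857143) = 0.605614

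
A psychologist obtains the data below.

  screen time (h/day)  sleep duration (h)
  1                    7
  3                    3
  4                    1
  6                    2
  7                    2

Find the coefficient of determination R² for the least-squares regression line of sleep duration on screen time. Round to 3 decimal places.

0.576

n = 5, Σx = 21, Σy = 15, Σxy = 46, Σx² = 111, Σy² = 67
Sxx = Σx² − (Σx)²/n = 111 − 88.2 = 22.8
Sxy = Σxy − (Σx)(Σy)/n = 46 − 63 = -17
Syy = Σy² − (Σy)²/n = 67 − 45 = 22
R² = Sxy²/(Sxx·Syy) = (-17)²/(22.8·22) = 0.576156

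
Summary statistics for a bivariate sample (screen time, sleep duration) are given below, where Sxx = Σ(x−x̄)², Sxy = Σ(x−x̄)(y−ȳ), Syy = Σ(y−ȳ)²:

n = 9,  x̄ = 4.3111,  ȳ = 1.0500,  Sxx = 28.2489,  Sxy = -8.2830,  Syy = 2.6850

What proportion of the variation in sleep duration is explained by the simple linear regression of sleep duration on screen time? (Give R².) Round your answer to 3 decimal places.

0.905

R² = Sxy²/(Sxx·Syy) = (-8.283)²/(28.2489·2.685) = 0.904544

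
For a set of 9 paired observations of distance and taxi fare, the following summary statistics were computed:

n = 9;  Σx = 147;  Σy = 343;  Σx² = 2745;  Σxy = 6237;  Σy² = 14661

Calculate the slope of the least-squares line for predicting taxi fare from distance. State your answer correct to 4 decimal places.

1.8450

Sxx = Σx² − (Σx)²/n = 2745 − 2401 = 344
Sxy = Σxy − (Σx)(Σy)/n = 6237 − 5602.333333 = 634.666667
b = Sxy/Sxx = 634.666667/344 = 1.844961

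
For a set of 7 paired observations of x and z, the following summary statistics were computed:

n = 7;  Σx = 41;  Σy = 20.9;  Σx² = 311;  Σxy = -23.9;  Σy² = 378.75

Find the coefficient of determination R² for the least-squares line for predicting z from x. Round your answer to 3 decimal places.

0.955

Sxx = Σx² − (Σx)²/n = 311 − 240.142857 = 70.857143
Sxy = Σxy − (Σx)(Σy)/n = -23.9 − 122.414286 = -146.314286
Syy = Σy² − (Σy)²/n = 378.75 − 62.401429 = 316.348571
R² = Sxy²/(Sxx·Syy) = (-146.314286)²/(70.857143·316.348571) = 0.955045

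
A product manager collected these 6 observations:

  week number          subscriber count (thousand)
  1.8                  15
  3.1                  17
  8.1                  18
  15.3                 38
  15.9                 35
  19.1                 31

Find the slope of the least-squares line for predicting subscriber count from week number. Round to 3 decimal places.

n = 6, Σx = 63.3, Σy = 154, Σxy = 1955.5, Σx² = 930.17
Sxx = Σx² − (Σx)²/n = 930.17 − 667.815 = 262.355
Sxy = Σxy − (Σx)(Σy)/n = 1955.5 − 1624.7 = 330.8
b = Sxy/Sxx = 330.8/262.355 = 1.260887

1.261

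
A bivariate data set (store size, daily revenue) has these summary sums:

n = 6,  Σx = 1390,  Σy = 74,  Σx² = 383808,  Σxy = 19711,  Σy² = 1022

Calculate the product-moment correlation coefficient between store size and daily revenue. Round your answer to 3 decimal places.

0.988

Sxx = Σx² − (Σx)²/n = 383808 − 322016.666667 = 61791.333333
Sxy = Σxy − (Σx)(Σy)/n = 19711 − 17143.333333 = 2567.666667
Syy = Σy² − (Σy)²/n = 1022 − 912.666667 = 109.333333
r = Sxy/√(Sxx·Syy) = 2567.666667/√(6755852.444444) = 2567.666667/2599.202271 = 0.987867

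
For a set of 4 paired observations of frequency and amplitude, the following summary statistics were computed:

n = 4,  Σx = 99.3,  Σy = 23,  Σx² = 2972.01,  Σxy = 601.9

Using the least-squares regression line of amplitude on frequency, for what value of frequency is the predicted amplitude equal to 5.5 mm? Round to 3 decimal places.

Sxx = Σx² − (Σx)²/n = 2972.01 − 2465.1225 = 506.8875
Sxy = Σxy − (Σx)(Σy)/n = 601.9 − 570.975 = 30.925
b = Sxy/Sxx = 30.925/506.8875 = 0.061010
a = ȳ − b·x̄ = 5.75 − 0.061010·24.825 = 4.235437
Set a + b·x = 5.5: x = (5.5 − 4.235437) / 0.061010 = 20.727284

20.727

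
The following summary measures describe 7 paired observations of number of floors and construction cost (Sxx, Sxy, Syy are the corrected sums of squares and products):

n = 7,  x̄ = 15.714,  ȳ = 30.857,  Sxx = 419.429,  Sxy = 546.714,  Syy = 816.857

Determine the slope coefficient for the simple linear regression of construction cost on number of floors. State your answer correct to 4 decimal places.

b = Sxy/Sxx = 546.714/419.429 = 1.303472

1.3035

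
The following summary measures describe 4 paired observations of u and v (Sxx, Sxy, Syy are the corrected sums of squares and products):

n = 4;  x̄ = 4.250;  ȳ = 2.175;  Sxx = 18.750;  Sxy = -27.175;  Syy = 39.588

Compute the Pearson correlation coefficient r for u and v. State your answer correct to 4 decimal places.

r = Sxy/√(Sxx·Syy) = -27.175/√(742.275) = -27.175/27.244724 = -0.997441

-0.9974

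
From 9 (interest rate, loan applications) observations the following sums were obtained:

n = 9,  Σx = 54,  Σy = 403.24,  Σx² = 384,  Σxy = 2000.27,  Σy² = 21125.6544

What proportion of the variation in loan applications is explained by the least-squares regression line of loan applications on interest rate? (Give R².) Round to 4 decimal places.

0.9574

Sxx = Σx² − (Σx)²/n = 384 − 324 = 60
Sxy = Σxy − (Σx)(Σy)/n = 2000.27 − 2419.44 = -419.17
Syy = Σy² − (Σy)²/n = 21125.6544 − 18066.944178 = 3058.710222
R² = Sxy²/(Sxx·Syy) = (-419.17)²/(60·3058.710222) = 0.957394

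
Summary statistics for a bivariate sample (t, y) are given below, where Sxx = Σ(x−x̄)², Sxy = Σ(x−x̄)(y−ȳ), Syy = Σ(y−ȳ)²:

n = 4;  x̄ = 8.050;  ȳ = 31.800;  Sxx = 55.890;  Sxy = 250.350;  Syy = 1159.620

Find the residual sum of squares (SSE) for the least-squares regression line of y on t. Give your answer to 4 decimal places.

38.2186

b = Sxy/Sxx = 250.35/55.89 = 4.479334
SSE = Syy − b·Sxy = 1159.62 − 4.479334·250.35 = 38.218631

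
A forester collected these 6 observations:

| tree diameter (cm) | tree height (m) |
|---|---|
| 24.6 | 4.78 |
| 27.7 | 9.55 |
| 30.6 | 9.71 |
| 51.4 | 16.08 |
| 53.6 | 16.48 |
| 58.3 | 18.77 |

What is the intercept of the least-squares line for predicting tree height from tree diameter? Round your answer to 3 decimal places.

n = 6, Σx = 246.2, Σy = 75.37, Σxy = 3483.38, Σx² = 11222.62
Sxx = Σx² − (Σx)²/n = 11222.62 − 10102.406667 = 1120.213333
Sxy = Σxy − (Σx)(Σy)/n = 3483.38 − 3092.682333 = 390.697667
b = Sxy/Sxx = 390.697667/1120.213333 = 0.348771
a = ȳ − b·x̄ = 12.561667 − 0.348771·41.033333 = -1.749561

-1.750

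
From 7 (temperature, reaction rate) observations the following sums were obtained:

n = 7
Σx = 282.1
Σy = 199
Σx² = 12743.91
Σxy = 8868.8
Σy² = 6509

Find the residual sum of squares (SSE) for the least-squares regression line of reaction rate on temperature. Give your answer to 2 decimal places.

327.48

Sxx = Σx² − (Σx)²/n = 12743.91 − 11368.63 = 1375.28
Sxy = Σxy − (Σx)(Σy)/n = 8868.8 − 8019.7 = 849.1
Syy = Σy² − (Σy)²/n = 6509 − 5657.285714 = 851.714286
b = Sxy/Sxx = 849.1/1375.28 = 0.617402
SSE = Syy − b·Sxy = 851.714286 − 0.617402·849.1 = 327.478632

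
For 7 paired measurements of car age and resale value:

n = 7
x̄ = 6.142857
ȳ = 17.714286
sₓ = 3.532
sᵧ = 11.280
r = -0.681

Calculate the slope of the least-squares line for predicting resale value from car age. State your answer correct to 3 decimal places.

-2.175

b = r · sᵧ/sₓ = -0.681 · 11.28/3.532 = -2.174881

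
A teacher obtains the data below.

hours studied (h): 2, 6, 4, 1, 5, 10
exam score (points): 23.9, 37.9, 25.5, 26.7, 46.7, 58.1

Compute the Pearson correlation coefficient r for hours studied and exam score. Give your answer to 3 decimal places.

0.894

n = 6, Σx = 28, Σy = 218.8, Σxy = 1218.4, Σx² = 182, Σy² = 8927.26
Sxx = Σx² − (Σx)²/n = 182 − 130.666667 = 51.333333
Sxy = Σxy − (Σx)(Σy)/n = 1218.4 − 1021.066667 = 197.333333
Syy = Σy² − (Σy)²/n = 8927.26 − 7978.906667 = 948.353333
r = Sxy/√(Sxx·Syy) = 197.333333/√(48682.137778) = 197.333333/220.640290 = 0.894367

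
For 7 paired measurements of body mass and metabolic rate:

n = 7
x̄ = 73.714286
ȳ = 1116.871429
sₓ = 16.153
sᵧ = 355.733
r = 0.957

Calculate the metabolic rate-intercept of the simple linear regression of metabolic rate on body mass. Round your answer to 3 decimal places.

-436.712

b = r · sᵧ/sₓ = 0.957 · 355.733/16.153 = 21.075743
a = ȳ − b·x̄ = 1116.871429 − 21.075743·73.714286 = -436.711938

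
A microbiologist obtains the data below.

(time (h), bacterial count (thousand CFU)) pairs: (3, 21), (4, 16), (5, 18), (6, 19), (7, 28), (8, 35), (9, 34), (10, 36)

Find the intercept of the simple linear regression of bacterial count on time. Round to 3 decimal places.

n = 8, Σx = 52, Σy = 207, Σxy = 1473, Σx² = 380
Sxx = Σx² − (Σx)²/n = 380 − 338 = 42
Sxy = Σxy − (Σx)(Σy)/n = 1473 − 1345.5 = 127.5
b = Sxy/Sxx = 127.5/42 = 3.035714
a = ȳ − b·x̄ = 25.875 − 3.035714·6.5 = 6.142857

6.143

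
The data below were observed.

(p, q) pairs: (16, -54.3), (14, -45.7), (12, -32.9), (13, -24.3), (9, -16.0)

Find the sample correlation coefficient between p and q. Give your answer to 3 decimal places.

-0.909

n = 5, Σx = 64, Σy = -173.2, Σxy = -2363.3, Σx² = 846, Σy² = 6965.88
Sxx = Σx² − (Σx)²/n = 846 − 819.2 = 26.8
Sxy = Σxy − (Σx)(Σy)/n = -2363.3 − (-2216.96) = -146.34
Syy = Σy² − (Σy)²/n = 6965.88 − 5999.648 = 966.232
r = Sxy/√(Sxx·Syy) = -146.34/√(25895.0176) = -146.34/160.919289 = -0.909400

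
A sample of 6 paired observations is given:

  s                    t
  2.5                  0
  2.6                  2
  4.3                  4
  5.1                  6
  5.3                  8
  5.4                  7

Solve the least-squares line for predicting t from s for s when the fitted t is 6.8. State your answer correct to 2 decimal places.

n = 6, Σx = 25.2, Σy = 27, Σxy = 133.2, Σx² = 114.76
Sxx = Σx² − (Σx)²/n = 114.76 − 105.84 = 8.92
Sxy = Σxy − (Σx)(Σy)/n = 133.2 − 113.4 = 19.8
b = Sxy/Sxx = 19.8/8.92 = 2.219731
a = ȳ − b·x̄ = 4.5 − 2.219731·4.2 = -4.822870
Set a + b·x = 6.8: x = (6.8 − (-4.822870)) / 2.219731 = 5.236162

5.24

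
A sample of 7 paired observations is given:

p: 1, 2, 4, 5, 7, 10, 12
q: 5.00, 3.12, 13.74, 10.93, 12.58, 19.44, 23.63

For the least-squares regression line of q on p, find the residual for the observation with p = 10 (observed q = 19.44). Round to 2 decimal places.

n = 7, Σx = 41, Σy = 88.44, Σxy = 686.87, Σx² = 339
Sxx = Σx² − (Σx)²/n = 339 − 240.142857 = 98.857143
Sxy = Σxy − (Σx)(Σy)/n = 686.87 − 518.005714 = 168.864286
b = Sxy/Sxx = 168.864286/98.857143 = 1.708165
a = ȳ − b·x̄ = 12.634286 − 1.708165·5.857143 = 2.629321
ŷ(10) = 2.629321 + 1.708165·10 = 19.710968
residual = y − ŷ = 19.44 − 19.710968 = -0.270968

-0.27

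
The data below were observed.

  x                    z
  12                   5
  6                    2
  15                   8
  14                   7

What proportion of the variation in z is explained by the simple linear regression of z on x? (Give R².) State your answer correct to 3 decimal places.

n = 4, Σx = 47, Σy = 22, Σxy = 290, Σx² = 601, Σy² = 142
Sxx = Σx² − (Σx)²/n = 601 − 552.25 = 48.75
Sxy = Σxy − (Σx)(Σy)/n = 290 − 258.5 = 31.5
Syy = Σy² − (Σy)²/n = 142 − 121 = 21
R² = Sxy²/(Sxx·Syy) = (31.5)²/(48.75·21) = 0.969231

0.969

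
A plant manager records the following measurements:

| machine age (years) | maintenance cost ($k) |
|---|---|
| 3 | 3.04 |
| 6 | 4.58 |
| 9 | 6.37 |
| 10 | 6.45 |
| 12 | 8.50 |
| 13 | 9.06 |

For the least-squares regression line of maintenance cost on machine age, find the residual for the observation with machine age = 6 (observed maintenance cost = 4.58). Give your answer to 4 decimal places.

n = 6, Σx = 53, Σy = 38, Σxy = 378.21, Σx² = 539
Sxx = Σx² − (Σx)²/n = 539 − 468.166667 = 70.833333
Sxy = Σxy − (Σx)(Σy)/n = 378.21 − 335.666667 = 42.543333
b = Sxy/Sxx = 42.543333/70.833333 = 0.600612
a = ȳ − b·x̄ = 6.333333 − 0.600612·8.833333 = 1.027929
ŷ(6) = 1.027929 + 0.600612·6 = 4.6316
residual = y − ŷ = 4.58 − 4.6316 = -0.0516

-0.0516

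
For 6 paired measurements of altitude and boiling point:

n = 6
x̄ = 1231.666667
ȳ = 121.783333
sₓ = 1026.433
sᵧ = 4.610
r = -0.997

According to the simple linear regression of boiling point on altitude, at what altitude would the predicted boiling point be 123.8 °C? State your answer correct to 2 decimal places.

b = r · sᵧ/sₓ = -0.997 · 4.61/1026.433 = -0.004478
a = ȳ − b·x̄ = 121.783333 − (-0.004478)·1231.666667 = 127.298500
Set a + b·x = 123.8: x = (123.8 − 127.298500) / (-0.004478) = 781.297434

781.30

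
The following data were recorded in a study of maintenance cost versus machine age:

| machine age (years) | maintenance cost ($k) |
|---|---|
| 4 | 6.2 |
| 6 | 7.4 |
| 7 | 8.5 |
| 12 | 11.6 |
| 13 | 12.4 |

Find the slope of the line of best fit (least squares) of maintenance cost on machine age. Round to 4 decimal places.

n = 5, Σx = 42, Σy = 46.1, Σxy = 429.1, Σx² = 414
Sxx = Σx² − (Σx)²/n = 414 − 352.8 = 61.2
Sxy = Σxy − (Σx)(Σy)/n = 429.1 − 387.24 = 41.86
b = Sxy/Sxx = 41.86/61.2 = 0.683987

0.6840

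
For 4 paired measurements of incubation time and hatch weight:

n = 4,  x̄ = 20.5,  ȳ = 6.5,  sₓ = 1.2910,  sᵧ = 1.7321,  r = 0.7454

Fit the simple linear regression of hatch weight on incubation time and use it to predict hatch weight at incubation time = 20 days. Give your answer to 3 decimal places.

6.000

b = r · sᵧ/sₓ = 0.7454 · 1.7321/1.291 = 1.000083
a = ȳ − b·x̄ = 6.5 − 1.000083·20.5 = -14.001704
ŷ(20) = a + b·20 = -14.001704 + 1.000083·20 = 5.999958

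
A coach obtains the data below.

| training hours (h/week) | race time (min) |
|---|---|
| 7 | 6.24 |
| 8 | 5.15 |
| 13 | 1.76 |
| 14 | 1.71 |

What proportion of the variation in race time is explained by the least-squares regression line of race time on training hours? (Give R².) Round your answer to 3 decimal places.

0.983

n = 4, Σx = 42, Σy = 14.86, Σxy = 131.7, Σx² = 478, Σy² = 71.4818
Sxx = Σx² − (Σx)²/n = 478 − 441 = 37
Sxy = Σxy − (Σx)(Σy)/n = 131.7 − 156.03 = -24.33
Syy = Σy² − (Σy)²/n = 71.4818 − 55.2049 = 16.2769
R² = Sxy²/(Sxx·Syy) = (-24.33)²/(37·16.2769) = 0.982903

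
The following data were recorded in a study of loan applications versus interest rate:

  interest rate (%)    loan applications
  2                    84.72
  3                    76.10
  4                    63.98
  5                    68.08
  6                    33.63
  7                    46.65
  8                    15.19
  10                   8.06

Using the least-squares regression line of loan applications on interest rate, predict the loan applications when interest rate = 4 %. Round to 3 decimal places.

66.015

n = 8, Σx = 45, Σy = 396.41, Σxy = 1724.51, Σx² = 303
Sxx = Σx² − (Σx)²/n = 303 − 253.125 = 49.875
Sxy = Σxy − (Σx)(Σy)/n = 1724.51 − 2229.80625 = -505.29625
b = Sxy/Sxx = -505.29625/49.875 = -10.131253
a = ȳ − b·x̄ = 49.55125 − (-10.131253)·5.625 = 106.539549
ŷ(4) = a + b·4 = 106.539549 + (-10.131253)·4 = 66.014536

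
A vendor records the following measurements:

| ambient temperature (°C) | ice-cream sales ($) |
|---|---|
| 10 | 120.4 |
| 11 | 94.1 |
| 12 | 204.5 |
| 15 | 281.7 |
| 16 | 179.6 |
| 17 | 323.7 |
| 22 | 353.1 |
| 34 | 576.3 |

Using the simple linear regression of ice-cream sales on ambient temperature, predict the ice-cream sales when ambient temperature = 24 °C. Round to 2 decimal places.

n = 8, Σx = 137, Σy = 2133.4, Σxy = 44657.5, Σx² = 2775
Sxx = Σx² − (Σx)²/n = 2775 − 2346.125 = 428.875
Sxy = Σxy − (Σx)(Σy)/n = 44657.5 − 36534.475 = 8123.025
b = Sxy/Sxx = 8123.025/428.875 = 18.940309
a = ȳ − b·x̄ = 266.675 − 18.940309·17.125 = -57.677791
ŷ(24) = a + b·24 = -57.677791 + 18.940309·24 = 396.889624

396.89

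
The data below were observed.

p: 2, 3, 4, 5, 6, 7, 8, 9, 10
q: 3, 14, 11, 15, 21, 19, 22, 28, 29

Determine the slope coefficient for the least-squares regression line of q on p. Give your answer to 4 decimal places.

2.8667

n = 9, Σx = 54, Σy = 162, Σxy = 1144, Σx² = 384
Sxx = Σx² − (Σx)²/n = 384 − 324 = 60
Sxy = Σxy − (Σx)(Σy)/n = 1144 − 972 = 172
b = Sxy/Sxx = 172/60 = 2.866667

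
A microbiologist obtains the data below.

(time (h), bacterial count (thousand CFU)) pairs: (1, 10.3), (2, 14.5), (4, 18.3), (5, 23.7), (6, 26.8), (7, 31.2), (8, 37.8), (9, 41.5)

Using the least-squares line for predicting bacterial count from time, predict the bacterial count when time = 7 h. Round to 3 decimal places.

32.278

n = 8, Σx = 42, Σy = 204.1, Σxy = 1286.1, Σx² = 276
Sxx = Σx² − (Σx)²/n = 276 − 220.5 = 55.5
Sxy = Σxy − (Σx)(Σy)/n = 1286.1 − 1071.525 = 214.575
b = Sxy/Sxx = 214.575/55.5 = 3.866216
a = ȳ − b·x̄ = 25.5125 − 3.866216·5.25 = 5.214865
ŷ(7) = a + b·7 = 5.214865 + 3.866216·7 = 32.278378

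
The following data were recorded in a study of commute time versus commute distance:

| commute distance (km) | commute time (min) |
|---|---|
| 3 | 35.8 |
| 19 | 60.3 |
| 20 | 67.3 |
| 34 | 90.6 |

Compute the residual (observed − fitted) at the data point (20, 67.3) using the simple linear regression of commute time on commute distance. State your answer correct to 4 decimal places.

n = 4, Σx = 76, Σy = 254, Σxy = 5679.5, Σx² = 1926
Sxx = Σx² − (Σx)²/n = 1926 − 1444 = 482
Sxy = Σxy − (Σx)(Σy)/n = 5679.5 − 4826 = 853.5
b = Sxy/Sxx = 853.5/482 = 1.770747
a = ȳ − b·x̄ = 63.5 − 1.770747·19 = 29.855809
ŷ(20) = 29.855809 + 1.770747·20 = 65.270747
residual = y − ŷ = 67.3 − 65.270747 = 2.029253

2.0293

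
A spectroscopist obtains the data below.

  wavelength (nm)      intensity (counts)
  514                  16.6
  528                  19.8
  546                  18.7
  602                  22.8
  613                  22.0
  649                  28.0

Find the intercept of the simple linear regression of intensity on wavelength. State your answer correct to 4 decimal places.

-18.4026

n = 6, Σx = 3452, Σy = 127.9, Σxy = 74580.6, Σx² = 2000470
Sxx = Σx² − (Σx)²/n = 2000470 − 1986050.666667 = 14419.333333
Sxy = Σxy − (Σx)(Σy)/n = 74580.6 − 73585.133333 = 995.466667
b = Sxy/Sxx = 995.466667/14419.333333 = 0.069037
a = ȳ − b·x̄ = 21.316667 − 0.069037·575.333333 = -18.402587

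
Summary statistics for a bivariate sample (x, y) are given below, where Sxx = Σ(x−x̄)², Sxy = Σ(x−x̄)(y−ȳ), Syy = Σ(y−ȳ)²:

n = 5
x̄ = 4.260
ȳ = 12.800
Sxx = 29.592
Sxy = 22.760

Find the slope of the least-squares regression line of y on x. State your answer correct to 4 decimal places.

b = Sxy/Sxx = 22.76/29.592 = 0.769127

0.7691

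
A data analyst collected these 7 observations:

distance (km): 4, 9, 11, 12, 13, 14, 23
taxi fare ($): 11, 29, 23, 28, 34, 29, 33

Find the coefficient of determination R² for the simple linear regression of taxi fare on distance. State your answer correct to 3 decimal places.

0.569

n = 7, Σx = 86, Σy = 187, Σxy = 2501, Σx² = 1256, Σy² = 5361
Sxx = Σx² − (Σx)²/n = 1256 − 1056.571429 = 199.428571
Sxy = Σxy − (Σx)(Σy)/n = 2501 − 2297.428571 = 203.571429
Syy = Σy² − (Σy)²/n = 5361 − 4995.571429 = 365.428571
R² = Sxy²/(Sxx·Syy) = (203.571429)²/(199.428571·365.428571) = 0.568648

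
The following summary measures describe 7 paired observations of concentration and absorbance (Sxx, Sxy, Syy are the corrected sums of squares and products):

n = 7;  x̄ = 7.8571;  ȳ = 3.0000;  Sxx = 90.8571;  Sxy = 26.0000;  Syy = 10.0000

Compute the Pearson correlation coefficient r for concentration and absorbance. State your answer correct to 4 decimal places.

r = Sxy/√(Sxx·Syy) = 26/√(908.571) = 26/30.142512 = 0.862569

0.8626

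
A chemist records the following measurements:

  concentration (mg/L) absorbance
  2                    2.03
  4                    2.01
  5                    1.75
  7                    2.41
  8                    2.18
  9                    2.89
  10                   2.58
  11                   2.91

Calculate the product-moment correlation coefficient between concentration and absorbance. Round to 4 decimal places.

n = 8, Σx = 56, Σy = 18.76, Σxy = 138.98, Σx² = 460, Σy² = 45.2606
Sxx = Σx² − (Σx)²/n = 460 − 392 = 68
Sxy = Σxy − (Σx)(Σy)/n = 138.98 − 131.32 = 7.66
Syy = Σy² − (Σy)²/n = 45.2606 − 43.9922 = 1.2684
r = Sxy/√(Sxx·Syy) = 7.66/√(86.2512) = 7.66/9.287152 = 0.824795

0.8248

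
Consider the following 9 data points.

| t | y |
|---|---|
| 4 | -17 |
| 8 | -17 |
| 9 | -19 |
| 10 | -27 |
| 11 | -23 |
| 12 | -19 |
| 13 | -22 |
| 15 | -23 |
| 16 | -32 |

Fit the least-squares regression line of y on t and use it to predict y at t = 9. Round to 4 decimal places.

-20.3398

n = 9, Σx = 98, Σy = -199, Σxy = -2269, Σx² = 1176
Sxx = Σx² − (Σx)²/n = 1176 − 1067.111111 = 108.888889
Sxy = Σxy − (Σx)(Σy)/n = -2269 − (-2166.888889) = -102.111111
b = Sxy/Sxx = -102.111111/108.888889 = -0.937755
a = ȳ − b·x̄ = -22.111111 − (-0.937755)·10.888889 = -11.9
ŷ(9) = a + b·9 = -11.9 + (-0.937755)·9 = -20.339796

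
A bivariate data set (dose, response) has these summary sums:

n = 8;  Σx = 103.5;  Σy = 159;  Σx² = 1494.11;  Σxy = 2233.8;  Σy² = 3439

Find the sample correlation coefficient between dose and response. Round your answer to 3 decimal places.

0.850

Sxx = Σx² − (Σx)²/n = 1494.11 − 1339.03125 = 155.07875
Sxy = Σxy − (Σx)(Σy)/n = 2233.8 − 2057.0625 = 176.7375
Syy = Σy² − (Σy)²/n = 3439 − 3160.125 = 278.875
r = Sxy/√(Sxx·Syy) = 176.7375/√(43247.586406) = 176.7375/207.960541 = 0.849861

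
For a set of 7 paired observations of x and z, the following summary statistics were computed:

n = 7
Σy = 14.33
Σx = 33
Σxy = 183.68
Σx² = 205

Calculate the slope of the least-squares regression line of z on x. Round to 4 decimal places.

2.3493

Sxx = Σx² − (Σx)²/n = 205 − 155.571429 = 49.428571
Sxy = Σxy − (Σx)(Σy)/n = 183.68 − 67.555714 = 116.124286
b = Sxy/Sxx = 116.124286/49.428571 = 2.349335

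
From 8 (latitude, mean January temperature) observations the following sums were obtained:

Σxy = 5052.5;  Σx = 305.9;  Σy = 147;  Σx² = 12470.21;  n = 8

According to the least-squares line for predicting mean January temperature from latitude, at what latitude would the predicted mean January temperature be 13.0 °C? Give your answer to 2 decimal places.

45.55

Sxx = Σx² − (Σx)²/n = 12470.21 − 11696.85125 = 773.35875
Sxy = Σxy − (Σx)(Σy)/n = 5052.5 − 5620.9125 = -568.4125
b = Sxy/Sxx = -568.4125/773.35875 = -0.734992
a = ȳ − b·x̄ = 18.375 − (-0.734992)·38.2375 = 46.479257
Set a + b·x = 13.0: x = (13.0 − 46.479257) / (-0.734992) = 45.550505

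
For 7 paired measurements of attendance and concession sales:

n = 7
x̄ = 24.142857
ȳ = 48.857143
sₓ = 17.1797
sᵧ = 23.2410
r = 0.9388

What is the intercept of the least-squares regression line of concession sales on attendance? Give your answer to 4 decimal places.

18.1951

b = r · sᵧ/sₓ = 0.9388 · 23.241/17.1797 = 1.270025
a = ȳ − b·x̄ = 48.857143 − 1.270025·24.142857 = 18.195108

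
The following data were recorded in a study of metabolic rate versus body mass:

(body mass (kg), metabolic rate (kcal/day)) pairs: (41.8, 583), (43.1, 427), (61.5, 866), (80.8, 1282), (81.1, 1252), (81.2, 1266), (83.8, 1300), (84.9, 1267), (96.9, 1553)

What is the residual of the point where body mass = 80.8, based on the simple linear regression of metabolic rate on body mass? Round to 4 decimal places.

n = 9, Σx = 655.1, Σy = 9796, Σxy = 770948.1, Σx² = 50706.45
Sxx = Σx² − (Σx)²/n = 50706.45 − 47684.001111 = 3022.448889
Sxy = Σxy − (Σx)(Σy)/n = 770948.1 − 713039.955556 = 57908.144444
b = Sxy/Sxx = 57908.144444/3022.448889 = 19.159346
a = ȳ − b·x̄ = 1088.444444 − 19.159346·72.788889 = -306.143073
ŷ(80.8) = -306.143073 + 19.159346·80.8 = 1241.932095
residual = y − ŷ = 1282 − 1241.932095 = 40.067905

40.0679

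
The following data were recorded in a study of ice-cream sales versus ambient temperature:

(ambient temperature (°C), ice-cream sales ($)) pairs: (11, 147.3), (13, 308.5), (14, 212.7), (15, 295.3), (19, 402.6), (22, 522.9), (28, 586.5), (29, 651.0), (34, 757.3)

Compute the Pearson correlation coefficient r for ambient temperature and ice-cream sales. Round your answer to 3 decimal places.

n = 9, Σx = 185, Σy = 3884.1, Σxy = 93240.5, Σx² = 4337, Σy² = 2026110.63
Sxx = Σx² − (Σx)²/n = 4337 − 3802.777778 = 534.222222
Sxy = Σxy − (Σx)(Σy)/n = 93240.5 − 79839.833333 = 13400.666667
Syy = Σy² − (Σy)²/n = 2026110.63 − 1676248.09 = 349862.54
r = Sxy/√(Sxx·Syy) = 13400.666667/√(186904343.591111) = 13400.666667/13671.296339 = 0.980205

0.980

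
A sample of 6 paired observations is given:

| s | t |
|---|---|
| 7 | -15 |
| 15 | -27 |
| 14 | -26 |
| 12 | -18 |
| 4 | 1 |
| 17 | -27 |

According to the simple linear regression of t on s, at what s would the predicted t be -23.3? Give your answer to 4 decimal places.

13.7626

n = 6, Σx = 69, Σy = -112, Σxy = -1545, Σx² = 919
Sxx = Σx² − (Σx)²/n = 919 − 793.5 = 125.5
Sxy = Σxy − (Σx)(Σy)/n = -1545 − (-1288) = -257
b = Sxy/Sxx = -257/125.5 = -2.047809
a = ȳ − b·x̄ = -18.666667 − (-2.047809)·11.5 = 4.883134
Set a + b·x = -23.3: x = (-23.3 − 4.883134) / (-2.047809) = 13.762581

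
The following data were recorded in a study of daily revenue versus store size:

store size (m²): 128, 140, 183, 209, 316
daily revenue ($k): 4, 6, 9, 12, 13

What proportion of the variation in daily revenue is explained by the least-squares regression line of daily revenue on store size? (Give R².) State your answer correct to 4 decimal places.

n = 5, Σx = 976, Σy = 44, Σxy = 9615, Σx² = 213010, Σy² = 446
Sxx = Σx² − (Σx)²/n = 213010 − 190515.2 = 22494.8
Sxy = Σxy − (Σx)(Σy)/n = 9615 − 8588.8 = 1026.2
Syy = Σy² − (Σy)²/n = 446 − 387.2 = 58.8
R² = Sxy²/(Sxx·Syy) = (1026.2)²/(22494.8·58.8) = 0.796168

0.7962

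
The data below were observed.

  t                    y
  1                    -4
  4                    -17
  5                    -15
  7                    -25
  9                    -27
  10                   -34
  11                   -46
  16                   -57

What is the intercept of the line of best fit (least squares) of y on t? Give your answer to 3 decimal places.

n = 8, Σx = 63, Σy = -225, Σxy = -2323, Σx² = 649
Sxx = Σx² − (Σx)²/n = 649 − 496.125 = 152.875
Sxy = Σxy − (Σx)(Σy)/n = -2323 − (-1771.875) = -551.125
b = Sxy/Sxx = -551.125/152.875 = -3.605070
a = ȳ − b·x̄ = -28.125 − (-3.605070)·7.875 = 0.264922

0.265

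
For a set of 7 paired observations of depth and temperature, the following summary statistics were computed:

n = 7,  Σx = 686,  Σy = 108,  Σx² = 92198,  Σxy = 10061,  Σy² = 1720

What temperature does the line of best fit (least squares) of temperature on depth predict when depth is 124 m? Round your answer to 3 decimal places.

14.884

Sxx = Σx² − (Σx)²/n = 92198 − 67228 = 24970
Sxy = Σxy − (Σx)(Σy)/n = 10061 − 10584 = -523
b = Sxy/Sxx = -523/24970 = -0.020945
a = ȳ − b·x̄ = 15.428571 − (-0.020945)·98 = 17.481195
ŷ(124) = a + b·124 = 17.481195 + (-0.020945)·124 = 14.883998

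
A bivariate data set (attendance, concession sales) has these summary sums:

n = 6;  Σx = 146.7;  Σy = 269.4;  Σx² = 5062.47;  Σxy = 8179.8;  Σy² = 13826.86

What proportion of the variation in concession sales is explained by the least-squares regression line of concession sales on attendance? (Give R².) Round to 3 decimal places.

Sxx = Σx² − (Σx)²/n = 5062.47 − 3586.815 = 1475.655
Sxy = Σxy − (Σx)(Σy)/n = 8179.8 − 6586.83 = 1592.97
Syy = Σy² − (Σy)²/n = 13826.86 − 12096.06 = 1730.8
R² = Sxy²/(Sxx·Syy) = (1592.97)²/(1475.655·1730.8) = 0.993536

0.994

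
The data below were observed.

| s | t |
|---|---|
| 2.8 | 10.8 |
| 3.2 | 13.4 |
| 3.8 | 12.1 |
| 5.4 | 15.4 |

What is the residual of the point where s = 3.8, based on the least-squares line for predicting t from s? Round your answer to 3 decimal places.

n = 4, Σx = 15.2, Σy = 51.7, Σxy = 202.26, Σx² = 61.68
Sxx = Σx² − (Σx)²/n = 61.68 − 57.76 = 3.92
Sxy = Σxy − (Σx)(Σy)/n = 202.26 − 196.46 = 5.8
b = Sxy/Sxx = 5.8/3.92 = 1.479592
a = ȳ − b·x̄ = 12.925 − 1.479592·3.8 = 7.302551
ŷ(3.8) = 7.302551 + 1.479592·3.8 = 12.925
residual = y − ŷ = 12.1 − 12.925 = -0.825

-0.825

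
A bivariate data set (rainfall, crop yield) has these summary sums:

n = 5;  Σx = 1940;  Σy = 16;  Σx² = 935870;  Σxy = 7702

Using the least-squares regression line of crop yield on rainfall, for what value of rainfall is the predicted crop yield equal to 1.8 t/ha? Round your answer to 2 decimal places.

Sxx = Σx² − (Σx)²/n = 935870 − 752720 = 183150
Sxy = Σxy − (Σx)(Σy)/n = 7702 − 6208 = 1494
b = Sxy/Sxx = 1494/183150 = 0.008157
a = ȳ − b·x̄ = 3.2 − 0.008157·388 = 0.034988
Set a + b·x = 1.8: x = (1.8 − 0.034988) / 0.008157 = 216.373494

216.37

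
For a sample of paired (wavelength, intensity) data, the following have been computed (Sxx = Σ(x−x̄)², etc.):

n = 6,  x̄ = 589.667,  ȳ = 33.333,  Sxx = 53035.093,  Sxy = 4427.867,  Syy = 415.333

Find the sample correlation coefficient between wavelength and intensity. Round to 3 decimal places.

r = Sxy/√(Sxx·Syy) = 4427.867/√(22027224.280969) = 4427.867/4693.316981 = 0.943441

0.943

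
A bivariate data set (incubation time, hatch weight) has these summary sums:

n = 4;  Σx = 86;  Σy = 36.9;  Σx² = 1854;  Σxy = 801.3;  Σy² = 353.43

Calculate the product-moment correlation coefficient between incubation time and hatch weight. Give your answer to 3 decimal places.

Sxx = Σx² − (Σx)²/n = 1854 − 1849 = 5
Sxy = Σxy − (Σx)(Σy)/n = 801.3 − 793.35 = 7.95
Syy = Σy² − (Σy)²/n = 353.43 − 340.4025 = 13.0275
r = Sxy/√(Sxx·Syy) = 7.95/√(65.1375) = 7.95/8.070781 = 0.985035

0.985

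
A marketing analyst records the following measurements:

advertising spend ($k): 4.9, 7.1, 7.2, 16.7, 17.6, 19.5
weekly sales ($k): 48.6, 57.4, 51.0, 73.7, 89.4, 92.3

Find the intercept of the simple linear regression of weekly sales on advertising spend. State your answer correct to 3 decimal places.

33.500

n = 6, Σx = 73, Σy = 412.4, Σxy = 5616.96, Σx² = 1095.16
Sxx = Σx² − (Σx)²/n = 1095.16 − 888.166667 = 206.993333
Sxy = Σxy − (Σx)(Σy)/n = 5616.96 − 5017.533333 = 599.426667
b = Sxy/Sxx = 599.426667/206.993333 = 2.895874
a = ȳ − b·x̄ = 68.733333 − 2.895874·12.166667 = 33.500196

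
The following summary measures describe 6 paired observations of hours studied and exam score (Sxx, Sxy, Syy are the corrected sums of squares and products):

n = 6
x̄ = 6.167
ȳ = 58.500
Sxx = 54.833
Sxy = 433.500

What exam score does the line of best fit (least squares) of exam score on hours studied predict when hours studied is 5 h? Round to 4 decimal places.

49.2739

b = Sxy/Sxx = 433.5/54.833 = 7.905823
a = ȳ − b·x̄ = 58.5 − 7.905823·6.167 = 9.744789
ŷ(5) = a + b·5 = 9.744789 + 7.905823·5 = 49.273904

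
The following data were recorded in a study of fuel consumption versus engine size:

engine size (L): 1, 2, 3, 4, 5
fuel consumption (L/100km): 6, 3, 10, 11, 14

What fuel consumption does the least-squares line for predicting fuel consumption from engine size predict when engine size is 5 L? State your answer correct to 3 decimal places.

13.600

n = 5, Σx = 15, Σy = 44, Σxy = 156, Σx² = 55
Sxx = Σx² − (Σx)²/n = 55 − 45 = 10
Sxy = Σxy − (Σx)(Σy)/n = 156 − 132 = 24
b = Sxy/Sxx = 24/10 = 2.4
a = ȳ − b·x̄ = 8.8 − 2.4·3 = 1.6
ŷ(5) = a + b·5 = 1.6 + 2.4·5 = 13.6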